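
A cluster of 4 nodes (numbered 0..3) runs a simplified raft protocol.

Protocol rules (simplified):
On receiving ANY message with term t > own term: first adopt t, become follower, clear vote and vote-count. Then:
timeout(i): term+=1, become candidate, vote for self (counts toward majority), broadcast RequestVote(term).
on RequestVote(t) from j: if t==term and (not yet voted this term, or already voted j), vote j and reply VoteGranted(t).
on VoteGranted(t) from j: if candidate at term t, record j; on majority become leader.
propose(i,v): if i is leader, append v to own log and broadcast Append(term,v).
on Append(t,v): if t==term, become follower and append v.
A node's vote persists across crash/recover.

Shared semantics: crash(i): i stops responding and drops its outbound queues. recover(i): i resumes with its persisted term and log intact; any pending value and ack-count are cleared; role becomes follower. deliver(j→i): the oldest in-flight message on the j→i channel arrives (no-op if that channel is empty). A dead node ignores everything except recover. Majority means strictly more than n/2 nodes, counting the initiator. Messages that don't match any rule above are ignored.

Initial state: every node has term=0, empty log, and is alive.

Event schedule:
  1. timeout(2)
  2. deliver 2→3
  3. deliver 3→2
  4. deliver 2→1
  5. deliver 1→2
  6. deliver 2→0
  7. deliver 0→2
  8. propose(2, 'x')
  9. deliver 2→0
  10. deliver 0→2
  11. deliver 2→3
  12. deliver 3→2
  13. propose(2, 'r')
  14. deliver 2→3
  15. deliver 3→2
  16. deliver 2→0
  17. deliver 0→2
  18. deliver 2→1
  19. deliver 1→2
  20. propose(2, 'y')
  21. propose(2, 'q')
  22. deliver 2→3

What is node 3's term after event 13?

1

step 1 timeout(2): 2={cand,t=1,log=-}
step 2 deliver 2→3: 3={foll,t=1,log=-}
step 3 deliver 3→2: —
step 4 deliver 2→1: 1={foll,t=1,log=-}
step 5 deliver 1→2: 2={lead,t=1,log=-}
step 6 deliver 2→0: 0={foll,t=1,log=-}
step 7 deliver 0→2: —
step 8 propose(2,'x'): 2={lead,t=1,log=x}
step 9 deliver 2→0: 0={foll,t=1,log=x}
step 10 deliver 0→2: —
step 11 deliver 2→3: 3={foll,t=1,log=x}
step 12 deliver 3→2: —
step 13 propose(2,'r'): 2={lead,t=1,log=x,r}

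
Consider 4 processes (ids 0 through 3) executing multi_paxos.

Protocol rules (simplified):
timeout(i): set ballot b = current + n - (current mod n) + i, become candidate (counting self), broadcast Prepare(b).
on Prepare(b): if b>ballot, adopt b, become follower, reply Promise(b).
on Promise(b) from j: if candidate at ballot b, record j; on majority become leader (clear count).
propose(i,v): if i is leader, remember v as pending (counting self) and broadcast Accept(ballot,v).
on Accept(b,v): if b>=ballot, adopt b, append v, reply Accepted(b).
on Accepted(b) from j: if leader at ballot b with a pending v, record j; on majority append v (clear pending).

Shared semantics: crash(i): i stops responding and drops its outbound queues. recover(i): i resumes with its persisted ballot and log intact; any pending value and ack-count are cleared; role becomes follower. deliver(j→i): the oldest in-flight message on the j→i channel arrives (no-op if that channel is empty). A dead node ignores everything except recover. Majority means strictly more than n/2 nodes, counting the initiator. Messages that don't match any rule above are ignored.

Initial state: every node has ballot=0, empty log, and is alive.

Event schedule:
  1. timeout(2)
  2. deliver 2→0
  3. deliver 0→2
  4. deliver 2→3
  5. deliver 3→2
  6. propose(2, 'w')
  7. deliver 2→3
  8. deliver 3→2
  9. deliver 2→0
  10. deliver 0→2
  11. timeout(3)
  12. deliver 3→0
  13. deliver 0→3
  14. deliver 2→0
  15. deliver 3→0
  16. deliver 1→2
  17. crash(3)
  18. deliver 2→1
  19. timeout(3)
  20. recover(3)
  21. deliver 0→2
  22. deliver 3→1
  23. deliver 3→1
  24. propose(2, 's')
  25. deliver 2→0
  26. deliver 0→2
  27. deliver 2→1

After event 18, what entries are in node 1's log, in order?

empty

e1 timeout(2): 2[cand,b=6,-]
e2 deliver 2→0: 0[foll,b=6,-]
e3 deliver 0→2: ·
e4 deliver 2→3: 3[foll,b=6,-]
e5 deliver 3→2: 2[lead,b=6,-]
e6 propose(2,'w'): ·
e7 deliver 2→3: 3[foll,b=6,w]
e8 deliver 3→2: ·
e9 deliver 2→0: 0[foll,b=6,w]
e10 deliver 0→2: 2[lead,b=6,w]
e11 timeout(3): 3[cand,b=11,w]
e12 deliver 3→0: 0[foll,b=11,w]
e13 deliver 0→3: ·
e14 deliver 2→0: ·
e15 deliver 3→0: ·
e16 deliver 1→2: ·
e17 crash(3): 3[✗cand,b=11,w]
e18 deliver 2→1: 1[foll,b=6,-]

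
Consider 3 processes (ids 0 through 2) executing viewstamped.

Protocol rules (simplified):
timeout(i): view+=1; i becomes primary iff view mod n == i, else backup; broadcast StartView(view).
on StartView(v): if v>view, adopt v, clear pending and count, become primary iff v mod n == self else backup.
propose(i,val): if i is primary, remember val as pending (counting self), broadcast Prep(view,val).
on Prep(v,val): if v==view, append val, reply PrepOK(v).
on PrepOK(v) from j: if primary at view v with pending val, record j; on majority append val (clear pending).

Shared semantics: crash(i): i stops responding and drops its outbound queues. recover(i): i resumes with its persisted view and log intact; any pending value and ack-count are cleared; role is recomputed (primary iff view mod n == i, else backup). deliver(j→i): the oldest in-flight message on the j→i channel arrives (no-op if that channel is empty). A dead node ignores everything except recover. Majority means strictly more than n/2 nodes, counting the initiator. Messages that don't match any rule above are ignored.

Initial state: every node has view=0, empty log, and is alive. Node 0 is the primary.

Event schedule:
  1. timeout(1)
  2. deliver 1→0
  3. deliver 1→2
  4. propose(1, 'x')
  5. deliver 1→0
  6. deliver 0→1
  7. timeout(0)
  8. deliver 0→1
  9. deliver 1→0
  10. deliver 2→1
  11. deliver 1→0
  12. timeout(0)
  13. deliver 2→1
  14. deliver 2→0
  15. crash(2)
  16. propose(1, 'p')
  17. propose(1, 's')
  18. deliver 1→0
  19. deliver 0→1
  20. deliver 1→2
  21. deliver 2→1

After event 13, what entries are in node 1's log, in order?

after 1 — timeout(1): n1:prim/v1/[-]
after 2 — deliver 1→0: n0:back/v1/[-]
after 3 — deliver 1→2: n2:back/v1/[-]
after 4 — propose(1,'x'): ·
after 5 — deliver 1→0: n0:back/v1/[x]
after 6 — deliver 0→1: n1:prim/v1/[x]
after 7 — timeout(0): n0:back/v2/[x]
after 8 — deliver 0→1: n1:back/v2/[x]
after 9 — deliver 1→0: ·
after 10 — deliver 2→1: ·
after 11 — deliver 1→0: ·
after 12 — timeout(0): n0:prim/v3/[x]
after 13 — deliver 2→1: ·

x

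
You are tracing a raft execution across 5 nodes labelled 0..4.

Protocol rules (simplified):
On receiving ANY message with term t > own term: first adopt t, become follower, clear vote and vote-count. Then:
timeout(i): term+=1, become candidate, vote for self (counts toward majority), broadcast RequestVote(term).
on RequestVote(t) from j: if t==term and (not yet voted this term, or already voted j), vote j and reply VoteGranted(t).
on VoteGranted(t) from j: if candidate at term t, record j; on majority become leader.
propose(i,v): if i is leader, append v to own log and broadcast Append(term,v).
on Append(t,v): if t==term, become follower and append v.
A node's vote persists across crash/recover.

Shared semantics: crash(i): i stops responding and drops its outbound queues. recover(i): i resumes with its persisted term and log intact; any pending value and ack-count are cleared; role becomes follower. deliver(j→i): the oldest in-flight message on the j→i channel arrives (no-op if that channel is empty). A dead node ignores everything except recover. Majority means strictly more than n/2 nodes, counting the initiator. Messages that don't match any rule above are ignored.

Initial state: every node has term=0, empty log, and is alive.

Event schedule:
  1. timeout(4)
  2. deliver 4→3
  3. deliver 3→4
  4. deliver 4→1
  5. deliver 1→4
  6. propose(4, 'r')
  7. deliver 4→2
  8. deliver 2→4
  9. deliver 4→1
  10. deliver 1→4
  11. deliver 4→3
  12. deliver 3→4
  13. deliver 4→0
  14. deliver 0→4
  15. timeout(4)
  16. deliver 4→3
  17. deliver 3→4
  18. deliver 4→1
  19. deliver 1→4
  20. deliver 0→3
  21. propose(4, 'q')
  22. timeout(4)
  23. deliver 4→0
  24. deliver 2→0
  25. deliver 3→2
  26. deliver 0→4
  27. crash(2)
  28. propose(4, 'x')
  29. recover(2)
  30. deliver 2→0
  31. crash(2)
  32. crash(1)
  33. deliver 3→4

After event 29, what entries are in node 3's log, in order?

r

after 1 — timeout(4): n4:cand/t1/[-]
after 2 — deliver 4→3: n3:foll/t1/[-]
after 3 — deliver 3→4: ·
after 4 — deliver 4→1: n1:foll/t1/[-]
after 5 — deliver 1→4: n4:lead/t1/[-]
after 6 — propose(4,'r'): n4:lead/t1/[r]
after 7 — deliver 4→2: n2:foll/t1/[-]
after 8 — deliver 2→4: ·
after 9 — deliver 4→1: n1:foll/t1/[r]
after 10 — deliver 1→4: ·
after 11 — deliver 4→3: n3:foll/t1/[r]
after 12 — deliver 3→4: ·
after 13 — deliver 4→0: n0:foll/t1/[-]
after 14 — deliver 0→4: ·
after 15 — timeout(4): n4:cand/t2/[r]
after 16 — deliver 4→3: n3:foll/t2/[r]
after 17 — deliver 3→4: ·
after 18 — deliver 4→1: n1:foll/t2/[r]
after 19 — deliver 1→4: n4:lead/t2/[r]
after 20 — deliver 0→3: ·
after 21 — propose(4,'q'): n4:lead/t2/[r,q]
after 22 — timeout(4): n4:cand/t3/[r,q]
after 23 — deliver 4→0: n0:foll/t1/[r]
after 24 — deliver 2→0: ·
after 25 — deliver 3→2: ·
after 26 — deliver 0→4: ·
after 27 — crash(2): n2:✗foll/t1/[-]
after 28 — propose(4,'x'): ·
after 29 — recover(2): n2:foll/t1/[-]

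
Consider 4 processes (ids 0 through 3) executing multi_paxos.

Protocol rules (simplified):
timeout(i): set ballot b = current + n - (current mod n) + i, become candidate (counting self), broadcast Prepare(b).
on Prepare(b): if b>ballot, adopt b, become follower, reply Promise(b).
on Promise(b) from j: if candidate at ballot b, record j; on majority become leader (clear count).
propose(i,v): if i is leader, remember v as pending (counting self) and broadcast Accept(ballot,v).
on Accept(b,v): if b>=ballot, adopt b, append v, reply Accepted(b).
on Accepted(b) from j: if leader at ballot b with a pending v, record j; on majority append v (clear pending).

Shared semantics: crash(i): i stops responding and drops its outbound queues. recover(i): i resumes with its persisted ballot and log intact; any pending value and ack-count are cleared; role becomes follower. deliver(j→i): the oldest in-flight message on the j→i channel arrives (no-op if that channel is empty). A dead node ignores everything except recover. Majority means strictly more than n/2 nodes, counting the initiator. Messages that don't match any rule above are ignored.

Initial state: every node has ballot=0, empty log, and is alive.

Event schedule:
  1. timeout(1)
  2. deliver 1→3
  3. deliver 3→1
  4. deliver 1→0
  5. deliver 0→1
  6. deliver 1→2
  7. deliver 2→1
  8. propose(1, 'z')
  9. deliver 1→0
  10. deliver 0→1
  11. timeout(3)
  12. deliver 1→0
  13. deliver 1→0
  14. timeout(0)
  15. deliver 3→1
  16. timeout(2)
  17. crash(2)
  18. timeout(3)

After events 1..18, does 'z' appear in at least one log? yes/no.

[1] timeout(1) → N1(cand b5 [-])
[2] deliver 1→3 → N3(foll b5 [-])
[3] deliver 3→1 → ∅
[4] deliver 1→0 → N0(foll b5 [-])
[5] deliver 0→1 → N1(lead b5 [-])
[6] deliver 1→2 → N2(foll b5 [-])
[7] deliver 2→1 → ∅
[8] propose(1,'z') → ∅
[9] deliver 1→0 → N0(foll b5 [z])
[10] deliver 0→1 → ∅
[11] timeout(3) → N3(cand b11 [-])
[12] deliver 1→0 → ∅
[13] deliver 1→0 → ∅
[14] timeout(0) → N0(cand b8 [z])
[15] deliver 3→1 → N1(foll b11 [-])
[16] timeout(2) → N2(cand b10 [-])
[17] crash(2) → N2(✗cand b10 [-])
[18] timeout(3) → N3(cand b15 [-])

yes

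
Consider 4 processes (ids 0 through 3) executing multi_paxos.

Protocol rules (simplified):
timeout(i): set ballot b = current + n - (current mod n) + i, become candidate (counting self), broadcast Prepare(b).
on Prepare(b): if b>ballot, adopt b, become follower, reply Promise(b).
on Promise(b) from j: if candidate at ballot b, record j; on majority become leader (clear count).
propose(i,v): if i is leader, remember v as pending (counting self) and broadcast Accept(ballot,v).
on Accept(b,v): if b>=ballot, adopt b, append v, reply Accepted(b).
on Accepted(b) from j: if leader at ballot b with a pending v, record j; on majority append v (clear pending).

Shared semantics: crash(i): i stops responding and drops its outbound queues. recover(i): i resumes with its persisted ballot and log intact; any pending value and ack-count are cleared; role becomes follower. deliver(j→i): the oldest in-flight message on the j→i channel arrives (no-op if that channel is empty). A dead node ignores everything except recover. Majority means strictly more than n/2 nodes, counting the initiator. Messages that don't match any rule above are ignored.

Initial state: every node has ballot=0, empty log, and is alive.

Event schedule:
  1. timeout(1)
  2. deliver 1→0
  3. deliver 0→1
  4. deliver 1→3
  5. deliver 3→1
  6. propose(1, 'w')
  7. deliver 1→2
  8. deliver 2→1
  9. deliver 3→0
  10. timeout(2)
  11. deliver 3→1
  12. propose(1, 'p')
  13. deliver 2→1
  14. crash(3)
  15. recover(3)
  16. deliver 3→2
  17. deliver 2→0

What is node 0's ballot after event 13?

5

step 1 timeout(1): 1={cand,b=5,log=-}
step 2 deliver 1→0: 0={foll,b=5,log=-}
step 3 deliver 0→1: —
step 4 deliver 1→3: 3={foll,b=5,log=-}
step 5 deliver 3→1: 1={lead,b=5,log=-}
step 6 propose(1,'w'): —
step 7 deliver 1→2: 2={foll,b=5,log=-}
step 8 deliver 2→1: —
step 9 deliver 3→0: —
step 10 timeout(2): 2={cand,b=10,log=-}
step 11 deliver 3→1: —
step 12 propose(1,'p'): —
step 13 deliver 2→1: 1={foll,b=10,log=-}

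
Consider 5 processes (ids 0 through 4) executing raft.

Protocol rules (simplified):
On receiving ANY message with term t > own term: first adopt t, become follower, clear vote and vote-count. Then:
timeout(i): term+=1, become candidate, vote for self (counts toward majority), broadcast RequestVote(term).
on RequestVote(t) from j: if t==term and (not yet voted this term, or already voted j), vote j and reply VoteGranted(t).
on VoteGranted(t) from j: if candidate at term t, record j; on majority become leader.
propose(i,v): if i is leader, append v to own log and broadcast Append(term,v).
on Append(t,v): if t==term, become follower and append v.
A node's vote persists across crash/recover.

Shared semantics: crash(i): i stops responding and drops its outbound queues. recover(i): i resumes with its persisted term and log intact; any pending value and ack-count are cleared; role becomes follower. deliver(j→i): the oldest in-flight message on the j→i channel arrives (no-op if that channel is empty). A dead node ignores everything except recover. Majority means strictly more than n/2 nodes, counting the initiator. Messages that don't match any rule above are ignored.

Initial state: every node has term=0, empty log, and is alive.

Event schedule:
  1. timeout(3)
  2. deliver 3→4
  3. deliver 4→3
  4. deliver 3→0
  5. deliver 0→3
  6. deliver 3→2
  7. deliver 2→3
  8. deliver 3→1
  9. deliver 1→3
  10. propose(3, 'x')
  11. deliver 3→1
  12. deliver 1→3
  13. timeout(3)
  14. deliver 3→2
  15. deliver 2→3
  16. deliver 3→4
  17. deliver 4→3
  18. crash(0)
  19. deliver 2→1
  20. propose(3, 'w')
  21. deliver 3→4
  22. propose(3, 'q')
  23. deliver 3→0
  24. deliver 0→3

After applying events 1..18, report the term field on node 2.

1

[1] timeout(3) → N3(cand t1 [-])
[2] deliver 3→4 → N4(foll t1 [-])
[3] deliver 4→3 → ∅
[4] deliver 3→0 → N0(foll t1 [-])
[5] deliver 0→3 → N3(lead t1 [-])
[6] deliver 3→2 → N2(foll t1 [-])
[7] deliver 2→3 → ∅
[8] deliver 3→1 → N1(foll t1 [-])
[9] deliver 1→3 → ∅
[10] propose(3,'x') → N3(lead t1 [x])
[11] deliver 3→1 → N1(foll t1 [x])
[12] deliver 1→3 → ∅
[13] timeout(3) → N3(cand t2 [x])
[14] deliver 3→2 → N2(foll t1 [x])
[15] deliver 2→3 → ∅
[16] deliver 3→4 → N4(foll t1 [x])
[17] deliver 4→3 → ∅
[18] crash(0) → N0(✗foll t1 [-])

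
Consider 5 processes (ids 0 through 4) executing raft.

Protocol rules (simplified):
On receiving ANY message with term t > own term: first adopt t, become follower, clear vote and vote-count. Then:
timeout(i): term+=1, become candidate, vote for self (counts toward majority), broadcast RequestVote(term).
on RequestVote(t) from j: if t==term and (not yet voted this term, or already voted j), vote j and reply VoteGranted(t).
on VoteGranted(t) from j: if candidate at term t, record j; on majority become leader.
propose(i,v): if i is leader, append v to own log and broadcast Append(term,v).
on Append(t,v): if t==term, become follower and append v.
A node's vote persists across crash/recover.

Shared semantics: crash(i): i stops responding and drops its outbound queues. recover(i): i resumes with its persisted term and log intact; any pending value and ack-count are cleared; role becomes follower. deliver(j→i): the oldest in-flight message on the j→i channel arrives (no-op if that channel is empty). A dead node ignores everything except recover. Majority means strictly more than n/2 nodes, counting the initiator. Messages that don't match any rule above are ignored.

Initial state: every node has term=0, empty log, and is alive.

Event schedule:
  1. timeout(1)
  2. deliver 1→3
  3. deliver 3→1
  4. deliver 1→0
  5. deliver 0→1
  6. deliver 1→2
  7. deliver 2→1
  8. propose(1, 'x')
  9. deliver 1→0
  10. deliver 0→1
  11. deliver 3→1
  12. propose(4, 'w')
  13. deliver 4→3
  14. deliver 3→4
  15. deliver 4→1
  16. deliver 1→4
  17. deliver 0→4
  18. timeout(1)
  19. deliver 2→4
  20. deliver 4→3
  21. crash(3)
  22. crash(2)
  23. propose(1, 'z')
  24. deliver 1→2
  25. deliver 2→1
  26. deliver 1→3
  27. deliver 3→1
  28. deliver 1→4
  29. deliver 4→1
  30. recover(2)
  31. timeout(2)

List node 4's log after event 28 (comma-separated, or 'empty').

x

e1 timeout(1): 1[cand,t=1,-]
e2 deliver 1→3: 3[foll,t=1,-]
e3 deliver 3→1: ·
e4 deliver 1→0: 0[foll,t=1,-]
e5 deliver 0→1: 1[lead,t=1,-]
e6 deliver 1→2: 2[foll,t=1,-]
e7 deliver 2→1: ·
e8 propose(1,'x'): 1[lead,t=1,x]
e9 deliver 1→0: 0[foll,t=1,x]
e10 deliver 0→1: ·
e11 deliver 3→1: ·
e12 propose(4,'w'): ·
e13 deliver 4→3: ·
e14 deliver 3→4: ·
e15 deliver 4→1: ·
e16 deliver 1→4: 4[foll,t=1,-]
e17 deliver 0→4: ·
e18 timeout(1): 1[cand,t=2,x]
e19 deliver 2→4: ·
e20 deliver 4→3: ·
e21 crash(3): 3[✗foll,t=1,-]
e22 crash(2): 2[✗foll,t=1,-]
e23 propose(1,'z'): ·
e24 deliver 1→2: ·
e25 deliver 2→1: ·
e26 deliver 1→3: ·
e27 deliver 3→1: ·
e28 deliver 1→4: 4[foll,t=1,x]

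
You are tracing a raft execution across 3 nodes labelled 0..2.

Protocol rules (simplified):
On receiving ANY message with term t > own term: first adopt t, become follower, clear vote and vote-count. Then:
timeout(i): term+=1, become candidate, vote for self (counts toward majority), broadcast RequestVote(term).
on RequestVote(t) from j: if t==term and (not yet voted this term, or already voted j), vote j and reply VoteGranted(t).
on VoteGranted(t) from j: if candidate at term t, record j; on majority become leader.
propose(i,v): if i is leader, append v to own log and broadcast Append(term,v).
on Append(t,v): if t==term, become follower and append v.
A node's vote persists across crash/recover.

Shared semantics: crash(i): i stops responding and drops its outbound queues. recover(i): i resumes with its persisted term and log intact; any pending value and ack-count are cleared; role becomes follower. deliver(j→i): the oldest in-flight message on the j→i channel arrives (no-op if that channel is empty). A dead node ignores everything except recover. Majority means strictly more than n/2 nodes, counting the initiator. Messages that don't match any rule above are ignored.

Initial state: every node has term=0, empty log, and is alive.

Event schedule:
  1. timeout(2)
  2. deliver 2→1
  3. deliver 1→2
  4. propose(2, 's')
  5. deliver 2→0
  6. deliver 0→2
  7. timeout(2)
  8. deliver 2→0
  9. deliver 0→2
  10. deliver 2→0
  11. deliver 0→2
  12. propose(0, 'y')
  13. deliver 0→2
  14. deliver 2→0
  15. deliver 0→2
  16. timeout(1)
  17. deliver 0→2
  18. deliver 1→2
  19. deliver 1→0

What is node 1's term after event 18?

2

step 1 timeout(2): 2={cand,t=1,log=-}
step 2 deliver 2→1: 1={foll,t=1,log=-}
step 3 deliver 1→2: 2={lead,t=1,log=-}
step 4 propose(2,'s'): 2={lead,t=1,log=s}
step 5 deliver 2→0: 0={foll,t=1,log=-}
step 6 deliver 0→2: —
step 7 timeout(2): 2={cand,t=2,log=s}
step 8 deliver 2→0: 0={foll,t=1,log=s}
step 9 deliver 0→2: —
step 10 deliver 2→0: 0={foll,t=2,log=s}
step 11 deliver 0→2: 2={lead,t=2,log=s}
step 12 propose(0,'y'): —
step 13 deliver 0→2: —
step 14 deliver 2→0: —
step 15 deliver 0→2: —
step 16 timeout(1): 1={cand,t=2,log=-}
step 17 deliver 0→2: —
step 18 deliver 1→2: —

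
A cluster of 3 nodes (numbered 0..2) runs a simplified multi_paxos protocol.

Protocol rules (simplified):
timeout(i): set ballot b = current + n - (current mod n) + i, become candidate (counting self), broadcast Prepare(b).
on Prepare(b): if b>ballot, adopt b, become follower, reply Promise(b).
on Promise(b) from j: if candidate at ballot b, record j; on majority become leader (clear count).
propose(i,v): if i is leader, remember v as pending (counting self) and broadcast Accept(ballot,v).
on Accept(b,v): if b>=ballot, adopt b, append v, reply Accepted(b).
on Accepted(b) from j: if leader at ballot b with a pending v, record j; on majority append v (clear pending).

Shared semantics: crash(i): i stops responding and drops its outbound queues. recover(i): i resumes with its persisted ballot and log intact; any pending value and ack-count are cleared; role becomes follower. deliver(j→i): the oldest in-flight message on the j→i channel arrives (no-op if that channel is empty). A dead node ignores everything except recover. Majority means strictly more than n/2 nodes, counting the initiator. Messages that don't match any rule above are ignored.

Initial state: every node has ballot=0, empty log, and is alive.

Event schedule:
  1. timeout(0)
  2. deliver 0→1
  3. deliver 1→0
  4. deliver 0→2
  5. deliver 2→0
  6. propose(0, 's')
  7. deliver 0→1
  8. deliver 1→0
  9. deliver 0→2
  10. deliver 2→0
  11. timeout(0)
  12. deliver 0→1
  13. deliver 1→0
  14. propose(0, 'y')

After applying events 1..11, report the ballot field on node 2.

3

e1 timeout(0): 0[cand,b=3,-]
e2 deliver 0→1: 1[foll,b=3,-]
e3 deliver 1→0: 0[lead,b=3,-]
e4 deliver 0→2: 2[foll,b=3,-]
e5 deliver 2→0: ·
e6 propose(0,'s'): ·
e7 deliver 0→1: 1[foll,b=3,s]
e8 deliver 1→0: 0[lead,b=3,s]
e9 deliver 0→2: 2[foll,b=3,s]
e10 deliver 2→0: ·
e11 timeout(0): 0[cand,b=6,s]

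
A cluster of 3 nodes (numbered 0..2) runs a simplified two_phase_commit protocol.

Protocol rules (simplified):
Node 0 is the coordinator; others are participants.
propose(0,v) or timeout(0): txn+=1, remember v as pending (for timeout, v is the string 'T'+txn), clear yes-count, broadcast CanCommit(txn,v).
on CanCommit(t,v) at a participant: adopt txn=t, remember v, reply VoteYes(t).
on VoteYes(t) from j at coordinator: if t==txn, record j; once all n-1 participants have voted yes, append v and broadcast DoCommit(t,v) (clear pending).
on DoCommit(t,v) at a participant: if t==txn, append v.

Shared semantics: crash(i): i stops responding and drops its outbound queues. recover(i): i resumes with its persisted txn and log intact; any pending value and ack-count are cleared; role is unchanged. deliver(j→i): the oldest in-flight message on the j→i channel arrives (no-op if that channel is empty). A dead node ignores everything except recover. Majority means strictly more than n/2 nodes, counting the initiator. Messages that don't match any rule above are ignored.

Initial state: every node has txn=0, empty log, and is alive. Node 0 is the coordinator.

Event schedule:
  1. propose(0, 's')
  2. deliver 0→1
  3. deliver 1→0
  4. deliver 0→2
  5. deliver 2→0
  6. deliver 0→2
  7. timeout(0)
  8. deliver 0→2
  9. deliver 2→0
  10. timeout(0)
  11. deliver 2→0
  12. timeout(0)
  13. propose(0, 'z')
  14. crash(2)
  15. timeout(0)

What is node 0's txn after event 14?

after 1 — propose(0,'s'): n0:coor/t1/[-]
after 2 — deliver 0→1: n1:part/t1/[-]
after 3 — deliver 1→0: ·
after 4 — deliver 0→2: n2:part/t1/[-]
after 5 — deliver 2→0: n0:coor/t1/[s]
after 6 — deliver 0→2: n2:part/t1/[s]
after 7 — timeout(0): n0:coor/t2/[s]
after 8 — deliver 0→2: n2:part/t2/[s]
after 9 — deliver 2→0: ·
after 10 — timeout(0): n0:coor/t3/[s]
after 11 — deliver 2→0: ·
after 12 — timeout(0): n0:coor/t4/[s]
after 13 — propose(0,'z'): n0:coor/t5/[s]
after 14 — crash(2): n2:✗part/t2/[s]

5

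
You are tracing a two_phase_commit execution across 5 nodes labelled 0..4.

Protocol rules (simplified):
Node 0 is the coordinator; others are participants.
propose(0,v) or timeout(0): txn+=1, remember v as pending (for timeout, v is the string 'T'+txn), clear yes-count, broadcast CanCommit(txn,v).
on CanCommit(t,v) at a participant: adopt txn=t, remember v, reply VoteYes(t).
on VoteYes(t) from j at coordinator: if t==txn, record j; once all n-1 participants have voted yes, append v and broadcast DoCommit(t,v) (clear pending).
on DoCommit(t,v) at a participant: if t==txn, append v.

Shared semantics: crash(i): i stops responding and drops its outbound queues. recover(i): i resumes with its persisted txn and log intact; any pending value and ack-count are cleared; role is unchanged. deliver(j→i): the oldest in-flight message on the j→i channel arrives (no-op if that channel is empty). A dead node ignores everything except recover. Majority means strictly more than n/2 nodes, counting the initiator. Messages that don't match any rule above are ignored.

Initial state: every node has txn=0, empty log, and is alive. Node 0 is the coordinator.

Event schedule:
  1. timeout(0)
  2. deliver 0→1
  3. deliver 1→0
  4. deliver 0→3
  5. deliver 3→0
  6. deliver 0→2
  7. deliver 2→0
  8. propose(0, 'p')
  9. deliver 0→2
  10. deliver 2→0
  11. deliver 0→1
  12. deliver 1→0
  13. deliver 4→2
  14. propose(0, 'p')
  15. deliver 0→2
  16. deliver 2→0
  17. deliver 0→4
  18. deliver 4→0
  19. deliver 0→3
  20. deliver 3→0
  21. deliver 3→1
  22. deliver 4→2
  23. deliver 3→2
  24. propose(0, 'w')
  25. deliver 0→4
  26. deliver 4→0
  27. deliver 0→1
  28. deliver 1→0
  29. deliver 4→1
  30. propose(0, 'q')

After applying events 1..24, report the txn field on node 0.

1. timeout(0):  <0:coor t1 ->
2. deliver 0→1:  <1:part t1 ->
3. deliver 1→0:  nop
4. deliver 0→3:  <3:part t1 ->
5. deliver 3→0:  nop
6. deliver 0→2:  <2:part t1 ->
7. deliver 2→0:  nop
8. propose(0,'p'):  <0:coor t2 ->
9. deliver 0→2:  <2:part t2 ->
10. deliver 2→0:  nop
11. deliver 0→1:  <1:part t2 ->
12. deliver 1→0:  nop
13. deliver 4→2:  nop
14. propose(0,'p'):  <0:coor t3 ->
15. deliver 0→2:  <2:part t3 ->
16. deliver 2→0:  nop
17. deliver 0→4:  <4:part t1 ->
18. deliver 4→0:  nop
19. deliver 0→3:  <3:part t2 ->
20. deliver 3→0:  nop
21. deliver 3→1:  nop
22. deliver 4→2:  nop
23. deliver 3→2:  nop
24. propose(0,'w'):  <0:coor t4 ->

4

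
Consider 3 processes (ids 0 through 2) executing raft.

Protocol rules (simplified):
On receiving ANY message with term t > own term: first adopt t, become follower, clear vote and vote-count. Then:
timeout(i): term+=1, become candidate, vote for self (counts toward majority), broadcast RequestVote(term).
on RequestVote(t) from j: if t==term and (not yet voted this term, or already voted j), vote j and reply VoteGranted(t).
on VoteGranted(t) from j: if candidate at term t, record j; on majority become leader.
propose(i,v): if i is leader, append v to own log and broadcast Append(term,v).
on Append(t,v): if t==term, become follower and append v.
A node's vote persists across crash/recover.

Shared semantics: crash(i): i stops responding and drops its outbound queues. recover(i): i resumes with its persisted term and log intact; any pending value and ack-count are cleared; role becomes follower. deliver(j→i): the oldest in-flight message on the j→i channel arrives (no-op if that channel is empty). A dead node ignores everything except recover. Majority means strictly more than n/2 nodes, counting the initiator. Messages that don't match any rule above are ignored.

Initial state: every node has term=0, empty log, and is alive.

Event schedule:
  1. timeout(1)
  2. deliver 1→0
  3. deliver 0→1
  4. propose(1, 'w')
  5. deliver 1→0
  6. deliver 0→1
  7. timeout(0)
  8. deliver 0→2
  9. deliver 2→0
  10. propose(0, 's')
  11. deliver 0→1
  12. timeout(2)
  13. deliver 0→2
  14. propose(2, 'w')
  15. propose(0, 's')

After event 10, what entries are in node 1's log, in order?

e1 timeout(1): 1[cand,t=1,-]
e2 deliver 1→0: 0[foll,t=1,-]
e3 deliver 0→1: 1[lead,t=1,-]
e4 propose(1,'w'): 1[lead,t=1,w]
e5 deliver 1→0: 0[foll,t=1,w]
e6 deliver 0→1: ·
e7 timeout(0): 0[cand,t=2,w]
e8 deliver 0→2: 2[foll,t=2,-]
e9 deliver 2→0: 0[lead,t=2,w]
e10 propose(0,'s'): 0[lead,t=2,w,s]

w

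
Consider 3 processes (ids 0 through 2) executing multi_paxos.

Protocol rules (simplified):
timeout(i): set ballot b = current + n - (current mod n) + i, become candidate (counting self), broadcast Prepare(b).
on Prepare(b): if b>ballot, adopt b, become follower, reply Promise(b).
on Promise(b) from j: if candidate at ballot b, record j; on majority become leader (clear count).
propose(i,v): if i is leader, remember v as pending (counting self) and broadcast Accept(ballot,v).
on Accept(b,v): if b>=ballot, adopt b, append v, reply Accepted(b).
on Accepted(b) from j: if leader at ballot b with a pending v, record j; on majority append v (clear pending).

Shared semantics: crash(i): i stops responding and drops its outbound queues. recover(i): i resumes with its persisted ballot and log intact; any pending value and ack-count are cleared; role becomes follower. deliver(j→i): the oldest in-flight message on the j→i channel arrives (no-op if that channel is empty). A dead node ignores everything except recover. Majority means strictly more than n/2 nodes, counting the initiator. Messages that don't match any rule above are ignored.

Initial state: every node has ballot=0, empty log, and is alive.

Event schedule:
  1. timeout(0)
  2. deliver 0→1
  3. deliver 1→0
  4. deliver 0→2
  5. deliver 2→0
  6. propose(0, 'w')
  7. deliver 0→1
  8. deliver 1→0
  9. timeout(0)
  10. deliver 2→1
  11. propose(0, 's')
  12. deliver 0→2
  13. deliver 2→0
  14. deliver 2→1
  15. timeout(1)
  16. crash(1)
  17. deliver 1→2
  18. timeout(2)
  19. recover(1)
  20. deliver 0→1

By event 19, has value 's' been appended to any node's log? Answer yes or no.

no

1. timeout(0):  <0:cand b3 ->
2. deliver 0→1:  <1:foll b3 ->
3. deliver 1→0:  <0:lead b3 ->
4. deliver 0→2:  <2:foll b3 ->
5. deliver 2→0:  nop
6. propose(0,'w'):  nop
7. deliver 0→1:  <1:foll b3 w>
8. deliver 1→0:  <0:lead b3 w>
9. timeout(0):  <0:cand b6 w>
10. deliver 2→1:  nop
11. propose(0,'s'):  nop
12. deliver 0→2:  <2:foll b3 w>
13. deliver 2→0:  nop
14. deliver 2→1:  nop
15. timeout(1):  <1:cand b7 w>
16. crash(1):  <1:✗cand b7 w>
17. deliver 1→2:  nop
18. timeout(2):  <2:cand b8 w>
19. recover(1):  <1:foll b7 w>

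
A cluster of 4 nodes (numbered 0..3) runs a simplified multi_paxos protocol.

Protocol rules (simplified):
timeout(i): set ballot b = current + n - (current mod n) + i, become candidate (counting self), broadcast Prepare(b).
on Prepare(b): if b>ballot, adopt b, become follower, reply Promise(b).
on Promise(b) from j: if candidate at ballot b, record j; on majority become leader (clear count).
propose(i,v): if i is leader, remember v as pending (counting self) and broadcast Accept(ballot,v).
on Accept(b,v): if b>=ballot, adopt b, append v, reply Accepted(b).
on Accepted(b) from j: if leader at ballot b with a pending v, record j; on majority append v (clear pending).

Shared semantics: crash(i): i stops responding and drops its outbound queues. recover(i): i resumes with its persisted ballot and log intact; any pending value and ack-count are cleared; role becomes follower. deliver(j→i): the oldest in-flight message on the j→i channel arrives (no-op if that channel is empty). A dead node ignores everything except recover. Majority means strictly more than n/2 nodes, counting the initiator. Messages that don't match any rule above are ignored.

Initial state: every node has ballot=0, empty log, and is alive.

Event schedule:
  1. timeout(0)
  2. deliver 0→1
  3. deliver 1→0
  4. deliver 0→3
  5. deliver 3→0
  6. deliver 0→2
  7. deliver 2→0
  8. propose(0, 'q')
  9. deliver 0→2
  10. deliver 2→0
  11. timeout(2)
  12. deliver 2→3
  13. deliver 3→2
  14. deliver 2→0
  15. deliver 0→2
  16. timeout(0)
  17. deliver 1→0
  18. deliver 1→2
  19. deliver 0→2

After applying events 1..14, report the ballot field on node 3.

10

[1] timeout(0) → N0(cand b4 [-])
[2] deliver 0→1 → N1(foll b4 [-])
[3] deliver 1→0 → ∅
[4] deliver 0→3 → N3(foll b4 [-])
[5] deliver 3→0 → N0(lead b4 [-])
[6] deliver 0→2 → N2(foll b4 [-])
[7] deliver 2→0 → ∅
[8] propose(0,'q') → ∅
[9] deliver 0→2 → N2(foll b4 [q])
[10] deliver 2→0 → ∅
[11] timeout(2) → N2(cand b10 [q])
[12] deliver 2→3 → N3(foll b10 [-])
[13] deliver 3→2 → ∅
[14] deliver 2→0 → N0(foll b10 [-])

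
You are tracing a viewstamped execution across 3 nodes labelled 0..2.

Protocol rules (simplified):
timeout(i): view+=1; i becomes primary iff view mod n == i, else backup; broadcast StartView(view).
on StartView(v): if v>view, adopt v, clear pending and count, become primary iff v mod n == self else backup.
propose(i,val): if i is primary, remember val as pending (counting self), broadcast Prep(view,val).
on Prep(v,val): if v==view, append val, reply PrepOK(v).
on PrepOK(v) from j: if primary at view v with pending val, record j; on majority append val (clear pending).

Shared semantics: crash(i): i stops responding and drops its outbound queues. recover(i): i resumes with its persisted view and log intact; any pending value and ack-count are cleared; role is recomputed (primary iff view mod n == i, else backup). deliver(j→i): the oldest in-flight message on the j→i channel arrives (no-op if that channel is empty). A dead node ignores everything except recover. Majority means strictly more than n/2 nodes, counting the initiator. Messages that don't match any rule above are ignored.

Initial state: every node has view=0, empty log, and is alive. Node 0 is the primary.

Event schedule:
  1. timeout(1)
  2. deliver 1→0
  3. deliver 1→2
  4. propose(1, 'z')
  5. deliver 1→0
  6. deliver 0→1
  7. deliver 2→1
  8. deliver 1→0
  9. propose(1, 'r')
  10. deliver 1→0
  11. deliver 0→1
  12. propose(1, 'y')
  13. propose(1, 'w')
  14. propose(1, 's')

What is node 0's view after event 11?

1

1. timeout(1):  <1:prim v1 ->
2. deliver 1→0:  <0:back v1 ->
3. deliver 1→2:  <2:back v1 ->
4. propose(1,'z'):  nop
5. deliver 1→0:  <0:back v1 z>
6. deliver 0→1:  <1:prim v1 z>
7. deliver 2→1:  nop
8. deliver 1→0:  nop
9. propose(1,'r'):  nop
10. deliver 1→0:  <0:back v1 z,r>
11. deliver 0→1:  <1:prim v1 z,r>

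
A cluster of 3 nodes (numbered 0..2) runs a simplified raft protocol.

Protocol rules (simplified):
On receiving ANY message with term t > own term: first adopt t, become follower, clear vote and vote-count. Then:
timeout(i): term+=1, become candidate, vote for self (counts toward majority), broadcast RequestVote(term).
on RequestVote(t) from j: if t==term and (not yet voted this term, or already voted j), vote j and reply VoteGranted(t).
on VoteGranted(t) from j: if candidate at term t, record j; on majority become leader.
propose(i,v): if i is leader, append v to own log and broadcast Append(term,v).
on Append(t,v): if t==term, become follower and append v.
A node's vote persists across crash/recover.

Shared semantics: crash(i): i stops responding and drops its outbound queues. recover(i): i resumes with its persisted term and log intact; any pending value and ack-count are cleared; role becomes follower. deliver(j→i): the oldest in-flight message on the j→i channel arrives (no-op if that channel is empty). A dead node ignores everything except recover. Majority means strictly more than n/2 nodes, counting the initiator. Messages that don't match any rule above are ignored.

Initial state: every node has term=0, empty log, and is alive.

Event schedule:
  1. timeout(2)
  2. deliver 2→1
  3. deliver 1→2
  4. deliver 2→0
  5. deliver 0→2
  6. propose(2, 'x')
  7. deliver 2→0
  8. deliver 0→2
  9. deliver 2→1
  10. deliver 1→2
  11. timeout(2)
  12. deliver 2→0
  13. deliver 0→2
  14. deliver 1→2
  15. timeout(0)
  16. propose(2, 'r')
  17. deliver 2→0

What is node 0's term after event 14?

after 1 — timeout(2): n2:cand/t1/[-]
after 2 — deliver 2→1: n1:foll/t1/[-]
after 3 — deliver 1→2: n2:lead/t1/[-]
after 4 — deliver 2→0: n0:foll/t1/[-]
after 5 — deliver 0→2: ·
after 6 — propose(2,'x'): n2:lead/t1/[x]
after 7 — deliver 2→0: n0:foll/t1/[x]
after 8 — deliver 0→2: ·
after 9 — deliver 2→1: n1:foll/t1/[x]
after 10 — deliver 1→2: ·
after 11 — timeout(2): n2:cand/t2/[x]
after 12 — deliver 2→0: n0:foll/t2/[x]
after 13 — deliver 0→2: n2:lead/t2/[x]
after 14 — deliver 1→2: ·

2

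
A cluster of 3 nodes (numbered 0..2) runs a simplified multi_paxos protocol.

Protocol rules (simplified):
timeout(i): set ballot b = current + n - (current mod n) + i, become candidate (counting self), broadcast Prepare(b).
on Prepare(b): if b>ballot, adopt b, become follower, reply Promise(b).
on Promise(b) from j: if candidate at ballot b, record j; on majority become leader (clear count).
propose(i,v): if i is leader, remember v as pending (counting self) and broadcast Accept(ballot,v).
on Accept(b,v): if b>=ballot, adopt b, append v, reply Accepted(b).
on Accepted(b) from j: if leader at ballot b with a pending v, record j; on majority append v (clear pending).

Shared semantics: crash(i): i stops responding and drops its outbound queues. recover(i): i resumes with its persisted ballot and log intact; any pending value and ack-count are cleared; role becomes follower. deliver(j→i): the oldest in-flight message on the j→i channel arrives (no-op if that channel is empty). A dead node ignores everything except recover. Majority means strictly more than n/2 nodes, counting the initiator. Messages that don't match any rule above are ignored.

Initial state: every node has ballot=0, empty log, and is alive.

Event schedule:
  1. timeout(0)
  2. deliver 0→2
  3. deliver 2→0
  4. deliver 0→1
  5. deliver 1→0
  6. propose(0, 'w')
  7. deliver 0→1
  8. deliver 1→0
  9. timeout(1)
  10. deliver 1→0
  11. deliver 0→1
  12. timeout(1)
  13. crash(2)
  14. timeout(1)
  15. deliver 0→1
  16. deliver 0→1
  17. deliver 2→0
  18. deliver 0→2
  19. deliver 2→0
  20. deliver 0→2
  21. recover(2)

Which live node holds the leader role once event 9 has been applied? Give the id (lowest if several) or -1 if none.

0

after 1 — timeout(0): n0:cand/b3/[-]
after 2 — deliver 0→2: n2:foll/b3/[-]
after 3 — deliver 2→0: n0:lead/b3/[-]
after 4 — deliver 0→1: n1:foll/b3/[-]
after 5 — deliver 1→0: ·
after 6 — propose(0,'w'): ·
after 7 — deliver 0→1: n1:foll/b3/[w]
after 8 — deliver 1→0: n0:lead/b3/[w]
after 9 — timeout(1): n1:cand/b7/[w]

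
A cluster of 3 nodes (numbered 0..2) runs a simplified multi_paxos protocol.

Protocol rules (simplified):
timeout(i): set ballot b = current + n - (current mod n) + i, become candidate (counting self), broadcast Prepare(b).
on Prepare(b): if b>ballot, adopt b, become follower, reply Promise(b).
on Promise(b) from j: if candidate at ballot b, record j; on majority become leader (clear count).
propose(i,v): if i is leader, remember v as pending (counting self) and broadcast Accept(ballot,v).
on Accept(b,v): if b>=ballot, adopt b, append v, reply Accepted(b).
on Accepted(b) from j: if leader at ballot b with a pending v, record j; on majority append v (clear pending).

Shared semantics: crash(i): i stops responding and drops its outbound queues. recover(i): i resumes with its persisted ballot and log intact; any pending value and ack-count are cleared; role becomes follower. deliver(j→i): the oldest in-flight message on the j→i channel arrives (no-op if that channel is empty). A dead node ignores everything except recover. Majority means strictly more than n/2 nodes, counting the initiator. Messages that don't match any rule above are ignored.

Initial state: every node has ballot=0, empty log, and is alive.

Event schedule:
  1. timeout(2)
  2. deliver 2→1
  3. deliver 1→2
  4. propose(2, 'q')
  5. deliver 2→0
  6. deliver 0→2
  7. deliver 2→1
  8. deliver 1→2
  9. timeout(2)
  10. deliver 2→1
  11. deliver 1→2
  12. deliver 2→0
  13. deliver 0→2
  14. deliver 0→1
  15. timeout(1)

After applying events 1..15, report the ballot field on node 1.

after 1 — timeout(2): n2:cand/b5/[-]
after 2 — deliver 2→1: n1:foll/b5/[-]
after 3 — deliver 1→2: n2:lead/b5/[-]
after 4 — propose(2,'q'): ·
after 5 — deliver 2→0: n0:foll/b5/[-]
after 6 — deliver 0→2: ·
after 7 — deliver 2→1: n1:foll/b5/[q]
after 8 — deliver 1→2: n2:lead/b5/[q]
after 9 — timeout(2): n2:cand/b8/[q]
after 10 — deliver 2→1: n1:foll/b8/[q]
after 11 — deliver 1→2: n2:lead/b8/[q]
after 12 — deliver 2→0: n0:foll/b5/[q]
after 13 — deliver 0→2: ·
after 14 — deliver 0→1: ·
after 15 — timeout(1): n1:cand/b10/[q]

10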